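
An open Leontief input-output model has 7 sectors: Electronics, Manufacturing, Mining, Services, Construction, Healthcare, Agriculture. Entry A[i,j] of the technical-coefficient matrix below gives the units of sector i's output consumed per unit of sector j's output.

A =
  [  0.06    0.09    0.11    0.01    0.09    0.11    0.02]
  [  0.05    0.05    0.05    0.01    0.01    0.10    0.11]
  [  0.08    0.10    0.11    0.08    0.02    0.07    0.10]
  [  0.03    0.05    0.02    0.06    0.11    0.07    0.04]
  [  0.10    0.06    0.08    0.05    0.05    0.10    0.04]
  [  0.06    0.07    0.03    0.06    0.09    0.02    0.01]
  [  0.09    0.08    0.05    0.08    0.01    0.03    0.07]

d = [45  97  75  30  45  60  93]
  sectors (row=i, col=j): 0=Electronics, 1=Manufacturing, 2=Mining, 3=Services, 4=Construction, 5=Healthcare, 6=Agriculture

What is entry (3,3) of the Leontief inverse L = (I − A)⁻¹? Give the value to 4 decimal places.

Form M = I − A:
  [  0.94   -0.09   -0.11   -0.01   -0.09   -0.11   -0.02]
  [ -0.05    0.95   -0.05   -0.01   -0.01   -0.10   -0.11]
  [ -0.08   -0.10    0.89   -0.08   -0.02   -0.07   -0.10]
  [ -0.03   -0.05   -0.02    0.94   -0.11   -0.07   -0.04]
  [ -0.10   -0.06   -0.08   -0.05    0.95   -0.10   -0.04]
  [ -0.06   -0.07   -0.03   -0.06   -0.09    0.98   -0.01]
  [ -0.09   -0.08   -0.05   -0.08   -0.01   -0.03    0.93]
Leontief inverse L = M⁻¹:
  [  1.1203    0.1540    0.1702    0.0523    0.1345    0.1732    0.0705]
  [  0.0953    1.0991    0.0914    0.0443    0.0426    0.1414    0.1471]
  [  0.1448    0.1722    1.1740    0.1295    0.0701    0.1390    0.1598]
  [  0.0754    0.0953    0.0607    1.0925    0.1479    0.1179    0.0740]
  [  0.1564    0.1224    0.1372    0.0906    1.0983    0.1610    0.0855]
  [  0.1002    0.1116    0.0702    0.0867    0.1238    1.0682    0.0434]
  [  0.1358    0.1318    0.0964    0.1136    0.0490    0.0827    1.1120]
Total output x = L · d:
  x_0 = 1.1203·45 + 0.1540·97 + 0.1702·75 + 0.0523·30 + 0.1345·45 + 0.1732·60 + 0.0705·93 = 102.6875
  x_1 = 0.0953·45 + 1.0991·97 + 0.0914·75 + 0.0443·30 + 0.0426·45 + 0.1414·60 + 0.1471·93 = 143.1685
  x_2 = 0.1448·45 + 0.1722·97 + 1.1740·75 + 0.1295·30 + 0.0701·45 + 0.1390·60 + 0.1598·93 = 141.5202
  x_3 = 0.0754·45 + 0.0953·97 + 0.0607·75 + 1.0925·30 + 0.1479·45 + 0.1179·60 + 0.0740·93 = 70.5774
  x_4 = 0.1564·45 + 0.1224·97 + 0.1372·75 + 0.0906·30 + 1.0983·45 + 0.1610·60 + 0.0855·93 = 98.9528
  x_5 = 0.1002·45 + 0.1116·97 + 0.0702·75 + 0.0867·30 + 0.1238·45 + 1.0682·60 + 0.0434·93 = 96.9084
  x_6 = 0.1358·45 + 0.1318·97 + 0.0964·75 + 0.1136·30 + 0.0490·45 + 0.0827·60 + 1.1120·93 = 140.1229

L[3,3] = 1.0925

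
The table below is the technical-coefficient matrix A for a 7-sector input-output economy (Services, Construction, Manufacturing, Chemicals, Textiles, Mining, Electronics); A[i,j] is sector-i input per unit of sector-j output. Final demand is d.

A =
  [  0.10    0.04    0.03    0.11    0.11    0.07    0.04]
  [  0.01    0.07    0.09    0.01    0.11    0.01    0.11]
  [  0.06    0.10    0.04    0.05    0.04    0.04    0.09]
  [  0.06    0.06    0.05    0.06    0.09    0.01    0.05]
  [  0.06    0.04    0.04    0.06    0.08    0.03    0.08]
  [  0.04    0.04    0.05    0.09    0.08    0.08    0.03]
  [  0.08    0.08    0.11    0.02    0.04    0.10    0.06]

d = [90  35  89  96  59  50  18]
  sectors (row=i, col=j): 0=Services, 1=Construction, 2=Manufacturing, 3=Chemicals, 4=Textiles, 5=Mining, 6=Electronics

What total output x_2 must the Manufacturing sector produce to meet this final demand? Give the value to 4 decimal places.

131.7415

Form M = I − A:
  [  0.90   -0.04   -0.03   -0.11   -0.11   -0.07   -0.04]
  [ -0.01    0.93   -0.09   -0.01   -0.11   -0.01   -0.11]
  [ -0.06   -0.10    0.96   -0.05   -0.04   -0.04   -0.09]
  [ -0.06   -0.06   -0.05    0.94   -0.09   -0.01   -0.05]
  [ -0.06   -0.04   -0.04   -0.06    0.92   -0.03   -0.08]
  [ -0.04   -0.04   -0.05   -0.09   -0.08    0.92   -0.03]
  [ -0.08   -0.08   -0.11   -0.02   -0.04   -0.10    0.94]
Leontief inverse L = M⁻¹:
  [  1.1536    0.0892    0.0771    0.1642    0.1817    0.1101    0.0946]
  [  0.0517    1.1179    0.1365    0.0433    0.1611    0.0455    0.1636]
  [  0.1025    0.1467    1.0874    0.0880    0.0984    0.0762    0.1411]
  [  0.0999    0.1007    0.0887    1.0963    0.1427    0.0396    0.0962]
  [  0.1024    0.0817    0.0809    0.0983    1.1331    0.0638    0.1254]
  [  0.0809    0.0818    0.0893    0.1319    0.1362    1.1120    0.0757]
  [  0.1297    0.1342    0.1603    0.0695    0.1064    0.1440    1.1177]
Total output x = L · d:
  x_0 = 1.1536·90 + 0.0892·35 + 0.0771·89 + 0.1642·96 + 0.1817·59 + 0.1101·50 + 0.0946·18 = 147.5001
  x_1 = 0.0517·90 + 1.1179·35 + 0.1365·89 + 0.0433·96 + 0.1611·59 + 0.0455·50 + 0.1636·18 = 74.8137
  x_2 = 0.1025·90 + 0.1467·35 + 1.0874·89 + 0.0880·96 + 0.0984·59 + 0.0762·50 + 0.1411·18 = 131.7415
  x_3 = 0.0999·90 + 0.1007·35 + 0.0887·89 + 1.0963·96 + 0.1427·59 + 0.0396·50 + 0.0962·18 = 137.7860
  x_4 = 0.1024·90 + 0.0817·35 + 0.0809·89 + 0.0983·96 + 1.1331·59 + 0.0638·50 + 0.1254·18 = 101.0043
  x_5 = 0.0809·90 + 0.0818·35 + 0.0893·89 + 0.1319·96 + 0.1362·59 + 1.1120·50 + 0.0757·18 = 95.7476
  x_6 = 0.1297·90 + 0.1342·35 + 0.1603·89 + 0.0695·96 + 0.1064·59 + 0.1440·50 + 1.1177·18 = 70.9014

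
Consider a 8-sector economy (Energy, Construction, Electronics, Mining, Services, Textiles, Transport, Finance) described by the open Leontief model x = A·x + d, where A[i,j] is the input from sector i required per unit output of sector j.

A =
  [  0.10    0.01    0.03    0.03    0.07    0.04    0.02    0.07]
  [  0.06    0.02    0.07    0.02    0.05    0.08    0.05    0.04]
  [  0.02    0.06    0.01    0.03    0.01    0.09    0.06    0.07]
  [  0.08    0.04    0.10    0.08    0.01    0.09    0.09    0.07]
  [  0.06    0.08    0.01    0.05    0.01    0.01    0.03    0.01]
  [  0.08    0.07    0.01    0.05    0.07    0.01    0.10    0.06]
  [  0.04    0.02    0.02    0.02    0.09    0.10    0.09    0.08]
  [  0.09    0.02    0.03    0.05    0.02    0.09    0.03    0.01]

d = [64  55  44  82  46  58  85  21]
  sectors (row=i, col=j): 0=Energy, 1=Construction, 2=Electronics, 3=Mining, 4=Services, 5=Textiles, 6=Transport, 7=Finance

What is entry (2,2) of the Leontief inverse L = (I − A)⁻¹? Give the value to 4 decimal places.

L[2,2] = 1.0299

Form M = I − A:
  [  0.90   -0.01   -0.03   -0.03   -0.07   -0.04   -0.02   -0.07]
  [ -0.06    0.98   -0.07   -0.02   -0.05   -0.08   -0.05   -0.04]
  [ -0.02   -0.06    0.99   -0.03   -0.01   -0.09   -0.06   -0.07]
  [ -0.08   -0.04   -0.10    0.92   -0.01   -0.09   -0.09   -0.07]
  [ -0.06   -0.08   -0.01   -0.05    0.99   -0.01   -0.03   -0.01]
  [ -0.08   -0.07   -0.01   -0.05   -0.07    0.99   -0.10   -0.06]
  [ -0.04   -0.02   -0.02   -0.02   -0.09   -0.10    0.91   -0.08]
  [ -0.09   -0.02   -0.03   -0.05   -0.02   -0.09   -0.03    0.99]
Leontief inverse L = M⁻¹:
  [  1.1443    0.0330    0.0483    0.0552    0.0954    0.0733    0.0501    0.0990]
  [  0.1028    1.0468    0.0877    0.0456    0.0793    0.1173    0.0880    0.0740]
  [  0.0615    0.0822    1.0299    0.0540    0.0393    0.1270    0.0977    0.1003]
  [  0.1435    0.0760    0.1316    1.1187    0.0535    0.1524    0.1492    0.1235]
  [  0.0910    0.0942    0.0292    0.0672    1.0307    0.0391    0.0552    0.0343]
  [  0.1313    0.0958    0.0363    0.0791    0.1049    1.0579    0.1413    0.0979]
  [  0.0921    0.0515    0.0408    0.0511    0.1257    0.1428    1.1352    0.1167]
  [  0.1318    0.0426    0.0491    0.0742    0.0483    0.1219    0.0652    1.0430]
Total output x = L · d:
  x_0 = 1.1443·64 + 0.0330·55 + 0.0483·44 + 0.0552·82 + 0.0954·46 + 0.0733·58 + 0.0501·85 + 0.0990·21 = 96.6780
  x_1 = 0.1028·64 + 1.0468·55 + 0.0877·44 + 0.0456·82 + 0.0793·46 + 0.1173·58 + 0.0880·85 + 0.0740·21 = 91.2414
  x_2 = 0.0615·64 + 0.0822·55 + 1.0299·44 + 0.0540·82 + 0.0393·46 + 0.1270·58 + 0.0977·85 + 0.1003·21 = 77.7859
  x_3 = 0.1435·64 + 0.0760·55 + 0.1316·44 + 1.1187·82 + 0.0535·46 + 0.1524·58 + 0.1492·85 + 0.1235·21 = 137.4672
  x_4 = 0.0910·64 + 0.0942·55 + 0.0292·44 + 0.0672·82 + 1.0307·46 + 0.0391·58 + 0.0552·85 + 0.0343·21 = 72.8892
  x_5 = 0.1313·64 + 0.0958·55 + 0.0363·44 + 0.0791·82 + 0.1049·46 + 1.0579·58 + 0.1413·85 + 0.0979·21 = 102.0117
  x_6 = 0.0921·64 + 0.0515·55 + 0.0408·44 + 0.0511·82 + 0.1257·46 + 0.1428·58 + 1.1352·85 + 0.1167·21 = 127.7133
  x_7 = 0.1318·64 + 0.0426·55 + 0.0491·44 + 0.0742·82 + 0.0483·46 + 0.1219·58 + 0.0652·85 + 1.0430·21 = 55.7606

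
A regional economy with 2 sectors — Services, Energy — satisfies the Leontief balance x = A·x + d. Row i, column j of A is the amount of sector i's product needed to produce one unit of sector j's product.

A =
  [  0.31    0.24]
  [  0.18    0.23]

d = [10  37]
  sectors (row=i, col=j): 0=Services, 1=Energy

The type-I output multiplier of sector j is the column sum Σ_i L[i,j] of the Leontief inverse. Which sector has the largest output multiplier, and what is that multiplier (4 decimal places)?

Services (1.9463)

Form M = I − A:
  [  0.69   -0.24]
  [ -0.18    0.77]
Leontief inverse L = M⁻¹:
  [  1.5775    0.4917]
  [  0.3688    1.4136]
Total output x = L · d:
  x_0 = 1.5775·10 + 0.4917·37 = 33.9684
  x_1 = 0.3688·10 + 1.4136·37 = 55.9926
Output multipliers (column sums of L):
  Services: 1.9463
  Energy: 1.9053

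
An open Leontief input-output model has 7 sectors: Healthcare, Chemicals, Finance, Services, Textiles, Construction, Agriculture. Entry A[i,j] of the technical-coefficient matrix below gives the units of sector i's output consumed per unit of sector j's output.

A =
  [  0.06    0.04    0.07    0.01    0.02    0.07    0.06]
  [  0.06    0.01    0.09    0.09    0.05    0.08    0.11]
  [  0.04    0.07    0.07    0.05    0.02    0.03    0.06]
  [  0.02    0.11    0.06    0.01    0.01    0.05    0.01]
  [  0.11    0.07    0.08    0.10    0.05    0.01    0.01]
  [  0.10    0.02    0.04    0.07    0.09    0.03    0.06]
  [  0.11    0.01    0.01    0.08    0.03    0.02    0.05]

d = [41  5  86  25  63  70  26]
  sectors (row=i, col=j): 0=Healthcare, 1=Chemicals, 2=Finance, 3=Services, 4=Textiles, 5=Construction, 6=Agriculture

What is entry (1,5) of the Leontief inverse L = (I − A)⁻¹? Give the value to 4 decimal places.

L[1,5] = 0.1091

Form M = I − A:
  [  0.94   -0.04   -0.07   -0.01   -0.02   -0.07   -0.06]
  [ -0.06    0.99   -0.09   -0.09   -0.05   -0.08   -0.11]
  [ -0.04   -0.07    0.93   -0.05   -0.02   -0.03   -0.06]
  [ -0.02   -0.11   -0.06    0.99   -0.01   -0.05   -0.01]
  [ -0.11   -0.07   -0.08   -0.10    0.95   -0.01   -0.01]
  [ -0.10   -0.02   -0.04   -0.07   -0.09    0.97   -0.06]
  [ -0.11   -0.01   -0.01   -0.08   -0.03   -0.02    0.95]
Leontief inverse L = M⁻¹:
  [  1.0977    0.0614    0.0995    0.0395    0.0404    0.0917    0.0894]
  [  0.1128    1.0475    0.1311    0.1302    0.0766    0.1091    0.1458]
  [  0.0754    0.0946    1.1018    0.0800    0.0385    0.0537    0.0899]
  [  0.0495    0.1275    0.0890    1.0378    0.0286    0.0714    0.0392]
  [  0.1500    0.1066    0.1246    0.1323    1.0708    0.0423    0.0450]
  [  0.1448    0.0530    0.0787    0.1034    0.1115    1.0565    0.0892]
  [  0.1410    0.0343    0.0376    0.1005    0.0445    0.0419    1.0721]
Total output x = L · d:
  x_0 = 1.0977·41 + 0.0614·5 + 0.0995·86 + 0.0395·25 + 0.0404·63 + 0.0917·70 + 0.0894·26 = 66.1384
  x_1 = 0.1128·41 + 1.0475·5 + 0.1311·86 + 0.1302·25 + 0.0766·63 + 0.1091·70 + 0.1458·26 = 40.6454
  x_2 = 0.0754·41 + 0.0946·5 + 1.1018·86 + 0.0800·25 + 0.0385·63 + 0.0537·70 + 0.0899·26 = 108.8440
  x_3 = 0.0495·41 + 0.1275·5 + 0.0890·86 + 1.0378·25 + 0.0286·63 + 0.0714·70 + 0.0392·26 = 44.0841
  x_4 = 0.1500·41 + 0.1066·5 + 0.1246·86 + 0.1323·25 + 1.0708·63 + 0.0423·70 + 0.0450·26 = 92.2926
  x_5 = 0.1448·41 + 0.0530·5 + 0.0787·86 + 0.1034·25 + 0.1115·63 + 1.0565·70 + 0.0892·26 = 98.8569
  x_6 = 0.1410·41 + 0.0343·5 + 0.0376·86 + 0.1005·25 + 0.0445·63 + 0.0419·70 + 1.0721·26 = 45.3082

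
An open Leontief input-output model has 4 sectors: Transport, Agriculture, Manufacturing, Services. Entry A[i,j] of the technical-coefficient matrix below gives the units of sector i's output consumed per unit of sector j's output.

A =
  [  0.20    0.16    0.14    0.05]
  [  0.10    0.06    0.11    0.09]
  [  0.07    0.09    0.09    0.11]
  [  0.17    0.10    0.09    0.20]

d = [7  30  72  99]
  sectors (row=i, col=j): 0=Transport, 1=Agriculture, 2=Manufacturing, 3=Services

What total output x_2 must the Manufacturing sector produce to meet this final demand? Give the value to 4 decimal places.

Form M = I − A:
  [  0.80   -0.16   -0.14   -0.05]
  [ -0.10    0.94   -0.11   -0.09]
  [ -0.07   -0.09    0.91   -0.11]
  [ -0.17   -0.10   -0.09    0.80]
Leontief inverse L = M⁻¹:
  [  1.3371    0.2676    0.2527    0.1484]
  [  0.1924    1.1316    0.1826    0.1644]
  [  0.1613    0.1586    1.1615    0.1876]
  [  0.3263    0.2161    0.2072    1.3232]
Total output x = L · d:
  x_0 = 1.3371·7 + 0.2676·30 + 0.2527·72 + 0.1484·99 = 50.2775
  x_1 = 0.1924·7 + 1.1316·30 + 0.1826·72 + 0.1644·99 = 64.7223
  x_2 = 0.1613·7 + 0.1586·30 + 1.1615·72 + 0.1876·99 = 108.0876
  x_3 = 0.3263·7 + 0.2161·30 + 0.2072·72 + 1.3232·99 = 154.6841

108.0876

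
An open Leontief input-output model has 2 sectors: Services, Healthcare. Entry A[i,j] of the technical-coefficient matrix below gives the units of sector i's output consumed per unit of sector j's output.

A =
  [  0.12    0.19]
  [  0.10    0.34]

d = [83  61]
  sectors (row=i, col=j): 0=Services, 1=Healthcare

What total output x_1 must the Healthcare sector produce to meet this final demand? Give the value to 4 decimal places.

110.3240

Form M = I − A:
  [  0.88   -0.19]
  [ -0.10    0.66]
Leontief inverse L = M⁻¹:
  [  1.1748    0.3382]
  [  0.1780    1.5664]
Total output x = L · d:
  x_0 = 1.1748·83 + 0.3382·61 = 118.1381
  x_1 = 0.1780·83 + 1.5664·61 = 110.3240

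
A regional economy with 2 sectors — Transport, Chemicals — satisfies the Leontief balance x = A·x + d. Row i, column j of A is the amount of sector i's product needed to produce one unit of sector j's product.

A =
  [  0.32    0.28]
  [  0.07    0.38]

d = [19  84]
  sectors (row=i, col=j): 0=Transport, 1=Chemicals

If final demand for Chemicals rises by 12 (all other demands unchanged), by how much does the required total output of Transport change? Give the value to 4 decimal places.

8.3582

Form M = I − A:
  [  0.68   -0.28]
  [ -0.07    0.62]
Leontief inverse L = M⁻¹:
  [  1.5423    0.6965]
  [  0.1741    1.6915]
Total output x = L · d:
  x_0 = 1.5423·19 + 0.6965·84 = 87.8109
  x_1 = 0.1741·19 + 1.6915·84 = 145.3980
Δx_0 = L[0,1] · Δd_1 = 0.6965 · 12 = 8.3582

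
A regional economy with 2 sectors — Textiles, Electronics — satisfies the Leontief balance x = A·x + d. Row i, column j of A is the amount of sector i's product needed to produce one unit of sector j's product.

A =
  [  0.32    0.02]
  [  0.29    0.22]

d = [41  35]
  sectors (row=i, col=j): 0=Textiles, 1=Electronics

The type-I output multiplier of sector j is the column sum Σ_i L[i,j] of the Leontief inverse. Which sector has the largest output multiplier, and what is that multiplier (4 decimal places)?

Form M = I − A:
  [  0.68   -0.02]
  [ -0.29    0.78]
Leontief inverse L = M⁻¹:
  [  1.4868    0.0381]
  [  0.5528    1.2962]
Total output x = L · d:
  x_0 = 1.4868·41 + 0.0381·35 = 62.2951
  x_1 = 0.5528·41 + 1.2962·35 = 68.0328
Output multipliers (column sums of L):
  Textiles: 2.0396
  Electronics: 1.3343

Textiles (2.0396)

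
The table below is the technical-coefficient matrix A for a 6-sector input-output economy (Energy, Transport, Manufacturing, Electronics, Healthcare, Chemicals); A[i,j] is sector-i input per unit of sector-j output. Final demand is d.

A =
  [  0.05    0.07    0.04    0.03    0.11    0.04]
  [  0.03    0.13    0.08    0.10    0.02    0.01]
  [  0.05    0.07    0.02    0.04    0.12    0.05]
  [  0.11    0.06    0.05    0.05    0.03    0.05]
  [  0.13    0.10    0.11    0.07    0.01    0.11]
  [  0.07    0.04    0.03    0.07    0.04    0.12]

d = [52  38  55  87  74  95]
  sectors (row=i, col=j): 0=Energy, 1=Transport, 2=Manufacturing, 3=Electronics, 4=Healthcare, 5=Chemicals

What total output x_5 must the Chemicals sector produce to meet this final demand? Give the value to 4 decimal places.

137.1448

Form M = I − A:
  [  0.95   -0.07   -0.04   -0.03   -0.11   -0.04]
  [ -0.03    0.87   -0.08   -0.10   -0.02   -0.01]
  [ -0.05   -0.07    0.98   -0.04   -0.12   -0.05]
  [ -0.11   -0.06   -0.05    0.95   -0.03   -0.05]
  [ -0.13   -0.10   -0.11   -0.07    0.99   -0.11]
  [ -0.07   -0.04   -0.03   -0.07   -0.04    0.88]
Leontief inverse L = M⁻¹:
  [  1.0925    0.1179    0.0754    0.0659    0.1380    0.0763]
  [  0.0689    1.1811    0.1131    0.1378    0.0509    0.0372]
  [  0.0950    0.1190    1.0572    0.0774    0.1470    0.0885]
  [  0.1476    0.1041    0.0795    1.0824    0.0642    0.0819]
  [  0.1840    0.1646    0.1511    0.1194    1.0622    0.1584]
  [  0.1134    0.0829    0.0604    0.1057    0.0717    1.1609]
Total output x = L · d:
  x_0 = 1.0925·52 + 0.1179·38 + 0.0754·55 + 0.0659·87 + 0.1380·74 + 0.0763·95 = 88.6201
  x_1 = 0.0689·52 + 1.1811·38 + 0.1131·55 + 0.1378·87 + 0.0509·74 + 0.0372·95 = 73.9705
  x_2 = 0.0950·52 + 0.1190·38 + 1.0572·55 + 0.0774·87 + 0.1470·74 + 0.0885·95 = 93.6278
  x_3 = 0.1476·52 + 0.1041·38 + 0.0795·55 + 1.0824·87 + 0.0642·74 + 0.0819·95 = 122.7056
  x_4 = 0.1840·52 + 0.1646·38 + 0.1511·55 + 0.1194·87 + 1.0622·74 + 0.1584·95 = 128.1738
  x_5 = 0.1134·52 + 0.0829·38 + 0.0604·55 + 0.1057·87 + 0.0717·74 + 1.1609·95 = 137.1448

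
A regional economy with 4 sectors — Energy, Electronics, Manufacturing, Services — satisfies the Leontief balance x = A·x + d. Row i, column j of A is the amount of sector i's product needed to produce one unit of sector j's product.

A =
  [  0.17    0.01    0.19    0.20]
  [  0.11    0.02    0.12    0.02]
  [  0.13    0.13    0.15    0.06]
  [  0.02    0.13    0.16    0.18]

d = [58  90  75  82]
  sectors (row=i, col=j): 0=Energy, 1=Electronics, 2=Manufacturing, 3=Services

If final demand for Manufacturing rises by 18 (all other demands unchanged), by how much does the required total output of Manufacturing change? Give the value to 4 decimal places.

23.1201

Form M = I − A:
  [  0.83   -0.01   -0.19   -0.20]
  [ -0.11    0.98   -0.12   -0.02]
  [ -0.13   -0.13    0.85   -0.06]
  [ -0.02   -0.13   -0.16    0.82]
Leontief inverse L = M⁻¹:
  [  1.2848    0.1072    0.3669    0.3428]
  [  0.1746    1.0604    0.2044    0.0834]
  [  0.2305    0.1933    1.2845    0.1549]
  [  0.1040    0.2084    0.2920    1.2713]
Total output x = L · d:
  x_0 = 1.2848·58 + 0.1072·90 + 0.3669·75 + 0.3428·82 = 139.7924
  x_1 = 0.1746·58 + 1.0604·90 + 0.2044·75 + 0.0834·82 = 127.7270
  x_2 = 0.2305·58 + 0.1933·90 + 1.2845·75 + 0.1549·82 = 139.8045
  x_3 = 0.1040·58 + 0.2084·90 + 0.2920·75 + 1.2713·82 = 150.9379
Δx_2 = L[2,2] · Δd_2 = 1.2845 · 18 = 23.1201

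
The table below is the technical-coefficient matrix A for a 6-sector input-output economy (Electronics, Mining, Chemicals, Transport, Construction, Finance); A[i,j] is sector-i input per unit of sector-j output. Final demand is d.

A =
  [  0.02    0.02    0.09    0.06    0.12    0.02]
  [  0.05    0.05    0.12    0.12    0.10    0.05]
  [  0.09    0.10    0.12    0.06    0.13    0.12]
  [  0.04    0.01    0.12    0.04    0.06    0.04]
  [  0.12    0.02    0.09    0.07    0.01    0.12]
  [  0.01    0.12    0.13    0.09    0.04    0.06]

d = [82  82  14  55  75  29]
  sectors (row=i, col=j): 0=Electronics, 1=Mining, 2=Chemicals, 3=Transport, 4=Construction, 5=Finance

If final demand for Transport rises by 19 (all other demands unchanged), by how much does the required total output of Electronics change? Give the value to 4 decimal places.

Form M = I − A:
  [  0.98   -0.02   -0.09   -0.06   -0.12   -0.02]
  [ -0.05    0.95   -0.12   -0.12   -0.10   -0.05]
  [ -0.09   -0.10    0.88   -0.06   -0.13   -0.12]
  [ -0.04   -0.01   -0.12    0.96   -0.06   -0.04]
  [ -0.12   -0.02   -0.09   -0.07    0.99   -0.12]
  [ -0.01   -0.12   -0.13   -0.09   -0.04    0.94]
Leontief inverse L = M⁻¹:
  [  1.0624    0.0523    0.1568    0.1013    0.1636    0.0706]
  [  0.1054    1.0983    0.2199    0.1810    0.1683    0.1179]
  [  0.1575    0.1666    1.2473    0.1437    0.2167    0.2052]
  [  0.0775    0.0458    0.1853    1.0798    0.1073    0.0874]
  [  0.1581    0.0676    0.1775    0.1239    1.0739    0.1720]
  [  0.0607    0.1711    0.2275    0.1527    0.1092    1.1237]
Total output x = L · d:
  x_0 = 1.0624·82 + 0.0523·82 + 0.1568·14 + 0.1013·55 + 0.1636·75 + 0.0706·29 = 113.4863
  x_1 = 0.1054·82 + 1.0983·82 + 0.2199·14 + 0.1810·55 + 0.1683·75 + 0.1179·29 = 127.7837
  x_2 = 0.1575·82 + 0.1666·82 + 1.2473·14 + 0.1437·55 + 0.2167·75 + 0.2052·29 = 74.1472
  x_3 = 0.0775·82 + 0.0458·82 + 0.1853·14 + 1.0798·55 + 0.1073·75 + 0.0874·29 = 82.6765
  x_4 = 0.1581·82 + 0.0676·82 + 0.1775·14 + 0.1239·55 + 1.0739·75 + 0.1720·29 = 113.3316
  x_5 = 0.0607·82 + 0.1711·82 + 0.2275·14 + 0.1527·55 + 0.1092·75 + 1.1237·29 = 71.3640
Δx_0 = L[0,3] · Δd_3 = 0.1013 · 19 = 1.9243

1.9243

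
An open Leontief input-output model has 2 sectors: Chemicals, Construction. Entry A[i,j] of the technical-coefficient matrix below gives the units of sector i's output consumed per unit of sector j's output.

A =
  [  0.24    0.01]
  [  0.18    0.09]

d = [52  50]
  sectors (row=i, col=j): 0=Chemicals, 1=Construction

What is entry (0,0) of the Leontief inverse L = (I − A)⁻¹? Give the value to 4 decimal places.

Form M = I − A:
  [  0.76   -0.01]
  [ -0.18    0.91]
Leontief inverse L = M⁻¹:
  [  1.3192    0.0145]
  [  0.2609    1.1018]
Total output x = L · d:
  x_0 = 1.3192·52 + 0.0145·50 = 69.3244
  x_1 = 0.2609·52 + 1.1018·50 = 68.6576

L[0,0] = 1.3192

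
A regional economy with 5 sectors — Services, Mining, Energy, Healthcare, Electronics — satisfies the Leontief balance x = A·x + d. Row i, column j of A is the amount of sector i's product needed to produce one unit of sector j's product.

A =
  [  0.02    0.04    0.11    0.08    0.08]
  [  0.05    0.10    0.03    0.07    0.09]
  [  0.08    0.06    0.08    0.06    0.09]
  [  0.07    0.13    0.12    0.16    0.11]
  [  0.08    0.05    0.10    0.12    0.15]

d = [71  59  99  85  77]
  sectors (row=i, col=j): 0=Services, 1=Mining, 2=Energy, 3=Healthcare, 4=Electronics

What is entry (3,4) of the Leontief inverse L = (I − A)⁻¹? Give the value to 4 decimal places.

L[3,4] = 0.2225

Form M = I − A:
  [  0.98   -0.04   -0.11   -0.08   -0.08]
  [ -0.05    0.90   -0.03   -0.07   -0.09]
  [ -0.08   -0.06    0.92   -0.06   -0.09]
  [ -0.07   -0.13   -0.12    0.84   -0.11]
  [ -0.08   -0.05   -0.10   -0.12    0.85]
Leontief inverse L = M⁻¹:
  [  1.0600    0.0863    0.1636    0.1405    0.1444]
  [  0.0874    1.1482    0.0820    0.1321    0.1556]
  [  0.1204    0.1081    1.1385    0.1246    0.1594]
  [  0.1372    0.2159    0.2131    1.2685    0.2225]
  [  0.1384    0.1189    0.1842    0.2147    1.2494]
Total output x = L · d:
  x_0 = 1.0600·71 + 0.0863·59 + 0.1636·99 + 0.1405·85 + 0.1444·77 = 119.6030
  x_1 = 0.0874·71 + 1.1482·59 + 0.0820·99 + 0.1321·85 + 0.1556·77 = 105.2783
  x_2 = 0.1204·71 + 0.1081·59 + 1.1385·99 + 0.1246·85 + 0.1594·77 = 150.4946
  x_3 = 0.1372·71 + 0.2159·59 + 0.2131·99 + 1.2685·85 + 0.2225·77 = 168.5318
  x_4 = 0.1384·71 + 0.1189·59 + 0.1842·99 + 0.2147·85 + 1.2494·77 = 149.5358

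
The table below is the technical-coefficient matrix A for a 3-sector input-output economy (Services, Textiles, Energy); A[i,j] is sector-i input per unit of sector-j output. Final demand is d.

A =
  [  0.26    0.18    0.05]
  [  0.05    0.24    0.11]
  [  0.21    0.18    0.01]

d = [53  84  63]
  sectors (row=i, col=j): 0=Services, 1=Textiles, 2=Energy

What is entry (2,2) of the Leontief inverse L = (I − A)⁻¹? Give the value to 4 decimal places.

L[2,2] = 1.0630

Form M = I − A:
  [  0.74   -0.18   -0.05]
  [ -0.05    0.76   -0.11]
  [ -0.21   -0.18    0.99]
Leontief inverse L = M⁻¹:
  [  1.4072    0.3596    0.1110]
  [  0.1394    1.3870    0.1612]
  [  0.3238    0.3285    1.0630]
Total output x = L · d:
  x_0 = 1.4072·53 + 0.3596·84 + 0.1110·63 = 111.7770
  x_1 = 0.1394·53 + 1.3870·84 + 0.1612·63 = 134.0500
  x_2 = 0.3238·53 + 0.3285·84 + 1.0630·63 = 111.7194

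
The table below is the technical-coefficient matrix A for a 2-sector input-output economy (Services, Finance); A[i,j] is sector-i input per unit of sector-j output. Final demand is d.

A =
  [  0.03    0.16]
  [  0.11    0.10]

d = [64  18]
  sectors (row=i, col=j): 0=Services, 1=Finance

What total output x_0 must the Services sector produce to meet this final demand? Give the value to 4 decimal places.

70.7038

Form M = I − A:
  [  0.97   -0.16]
  [ -0.11    0.90]
Leontief inverse L = M⁻¹:
  [  1.0521    0.1870]
  [  0.1286    1.1340]
Total output x = L · d:
  x_0 = 1.0521·64 + 0.1870·18 = 70.7038
  x_1 = 0.1286·64 + 1.1340·18 = 28.6416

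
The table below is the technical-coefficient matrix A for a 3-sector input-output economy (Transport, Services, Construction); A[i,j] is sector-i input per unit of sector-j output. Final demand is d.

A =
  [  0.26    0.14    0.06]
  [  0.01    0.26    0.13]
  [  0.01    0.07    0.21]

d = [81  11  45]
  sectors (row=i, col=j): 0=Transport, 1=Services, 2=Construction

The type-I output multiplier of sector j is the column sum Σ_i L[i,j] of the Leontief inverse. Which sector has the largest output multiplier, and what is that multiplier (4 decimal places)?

Services (1.7732)

Form M = I − A:
  [  0.74   -0.14   -0.06]
  [ -0.01    0.74   -0.13]
  [ -0.01   -0.07    0.79]
Leontief inverse L = M⁻¹:
  [  1.3570    0.2707    0.1476]
  [  0.0217    1.3770    0.2283]
  [  0.0191    0.1254    1.2879]
Total output x = L · d:
  x_0 = 1.3570·81 + 0.2707·11 + 0.1476·45 = 119.5373
  x_1 = 0.0217·81 + 1.3770·11 + 0.2283·45 = 27.1759
  x_2 = 0.0191·81 + 0.1254·11 + 1.2879·45 = 60.8831
Output multipliers (column sums of L):
  Transport: 1.3978
  Services: 1.7732
  Construction: 1.6638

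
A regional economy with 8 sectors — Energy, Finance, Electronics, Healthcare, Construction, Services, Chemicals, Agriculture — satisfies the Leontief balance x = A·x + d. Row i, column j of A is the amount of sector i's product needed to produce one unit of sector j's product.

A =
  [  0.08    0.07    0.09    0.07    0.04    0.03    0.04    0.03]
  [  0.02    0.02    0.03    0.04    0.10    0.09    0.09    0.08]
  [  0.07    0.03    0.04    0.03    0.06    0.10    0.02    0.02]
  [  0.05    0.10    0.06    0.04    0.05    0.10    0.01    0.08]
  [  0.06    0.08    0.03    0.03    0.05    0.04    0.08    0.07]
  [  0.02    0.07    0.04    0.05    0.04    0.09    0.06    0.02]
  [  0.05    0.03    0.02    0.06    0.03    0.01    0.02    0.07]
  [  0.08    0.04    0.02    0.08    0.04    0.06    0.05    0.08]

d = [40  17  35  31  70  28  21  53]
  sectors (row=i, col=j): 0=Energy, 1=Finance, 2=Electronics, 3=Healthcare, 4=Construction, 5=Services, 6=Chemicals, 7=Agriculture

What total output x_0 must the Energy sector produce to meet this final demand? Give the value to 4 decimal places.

Form M = I − A:
  [  0.92   -0.07   -0.09   -0.07   -0.04   -0.03   -0.04   -0.03]
  [ -0.02    0.98   -0.03   -0.04   -0.10   -0.09   -0.09   -0.08]
  [ -0.07   -0.03    0.96   -0.03   -0.06   -0.10   -0.02   -0.02]
  [ -0.05   -0.10   -0.06    0.96   -0.05   -0.10   -0.01   -0.08]
  [ -0.06   -0.08   -0.03   -0.03    0.95   -0.04   -0.08   -0.07]
  [ -0.02   -0.07   -0.04   -0.05   -0.04    0.91   -0.06   -0.02]
  [ -0.05   -0.03   -0.02   -0.06   -0.03   -0.01    0.98   -0.07]
  [ -0.08   -0.04   -0.02   -0.08   -0.04   -0.06   -0.05    0.92]
Leontief inverse L = M⁻¹:
  [  1.1223    0.1128    0.1246    0.1080    0.0816    0.0829    0.0752    0.0722]
  [  0.0621    1.0652    0.0596    0.0809    0.1380    0.1386    0.1286    0.1263]
  [  0.1025    0.0677    1.0682    0.0615    0.0919    0.1422    0.0517    0.0518]
  [  0.0929    0.1461    0.0944    1.0828    0.0960    0.1601    0.0543    0.1269]
  [  0.1002    0.1194    0.0599    0.0695    1.0890    0.0860    0.1170    0.1146]
  [  0.0514    0.1065    0.0661    0.0823    0.0750    1.1355    0.0926    0.0570]
  [  0.0793    0.0596    0.0421    0.0872    0.0559    0.0433    1.0432    0.1008]
  [  0.1226    0.0857    0.0541    0.1215    0.0787    0.1104    0.0858    1.1251]
Total output x = L · d:
  x_0 = 1.1223·40 + 0.1128·17 + 0.1246·35 + 0.1080·31 + 0.0816·70 + 0.0829·28 + 0.0752·21 + 0.0722·53 = 67.9571
  x_1 = 0.0621·40 + 1.0652·17 + 0.0596·35 + 0.0809·31 + 0.1380·70 + 0.1386·28 + 0.1286·21 + 0.1263·53 = 48.1132
  x_2 = 0.1025·40 + 0.0677·17 + 1.0682·35 + 0.0615·31 + 0.0919·70 + 0.1422·28 + 0.0517·21 + 0.0518·53 = 58.7932
  x_3 = 0.0929·40 + 0.1461·17 + 0.0944·35 + 1.0828·31 + 0.0960·70 + 0.1601·28 + 0.0543·21 + 0.1269·53 = 62.1404
  x_4 = 0.1002·40 + 0.1194·17 + 0.0599·35 + 0.0695·31 + 1.0890·70 + 0.0860·28 + 0.1170·21 + 0.1146·53 = 97.4593
  x_5 = 0.0514·40 + 0.1065·17 + 0.0661·35 + 0.0823·31 + 0.0750·70 + 1.1355·28 + 0.0926·21 + 0.0570·53 = 50.7355
  x_6 = 0.0793·40 + 0.0596·17 + 0.0421·35 + 0.0872·31 + 0.0559·70 + 0.0433·28 + 1.0432·21 + 0.1008·53 = 40.7350
  x_7 = 0.1226·40 + 0.0857·17 + 0.0541·35 + 0.1215·31 + 0.0787·70 + 0.1104·28 + 0.0858·21 + 1.1251·53 = 82.0516

67.9571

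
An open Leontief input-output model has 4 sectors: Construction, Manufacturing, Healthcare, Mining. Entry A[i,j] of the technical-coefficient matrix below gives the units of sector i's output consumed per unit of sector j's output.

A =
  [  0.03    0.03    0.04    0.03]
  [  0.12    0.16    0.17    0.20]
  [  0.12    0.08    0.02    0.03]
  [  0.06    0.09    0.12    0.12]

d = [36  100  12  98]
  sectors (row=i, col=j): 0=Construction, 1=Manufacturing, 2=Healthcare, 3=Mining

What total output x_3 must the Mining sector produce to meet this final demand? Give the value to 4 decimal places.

136.4550

Form M = I − A:
  [  0.97   -0.03   -0.04   -0.03]
  [ -0.12    0.84   -0.17   -0.20]
  [ -0.12   -0.08    0.98   -0.03]
  [ -0.06   -0.09   -0.12    0.88]
Leontief inverse L = M⁻¹:
  [  1.0469    0.0480    0.0570    0.0485]
  [  0.2065    1.2552    0.2631    0.3013]
  [  0.1485    0.1128    1.0542    0.0666]
  [  0.1127    0.1470    0.1745    1.1796]
Total output x = L · d:
  x_0 = 1.0469·36 + 0.0480·100 + 0.0570·12 + 0.0485·98 = 47.9331
  x_1 = 0.2065·36 + 1.2552·100 + 0.2631·12 + 0.3013·98 = 165.6322
  x_2 = 0.1485·36 + 0.1128·100 + 1.0542·12 + 0.0666·98 = 35.8125
  x_3 = 0.1127·36 + 0.1470·100 + 0.1745·12 + 1.1796·98 = 136.4550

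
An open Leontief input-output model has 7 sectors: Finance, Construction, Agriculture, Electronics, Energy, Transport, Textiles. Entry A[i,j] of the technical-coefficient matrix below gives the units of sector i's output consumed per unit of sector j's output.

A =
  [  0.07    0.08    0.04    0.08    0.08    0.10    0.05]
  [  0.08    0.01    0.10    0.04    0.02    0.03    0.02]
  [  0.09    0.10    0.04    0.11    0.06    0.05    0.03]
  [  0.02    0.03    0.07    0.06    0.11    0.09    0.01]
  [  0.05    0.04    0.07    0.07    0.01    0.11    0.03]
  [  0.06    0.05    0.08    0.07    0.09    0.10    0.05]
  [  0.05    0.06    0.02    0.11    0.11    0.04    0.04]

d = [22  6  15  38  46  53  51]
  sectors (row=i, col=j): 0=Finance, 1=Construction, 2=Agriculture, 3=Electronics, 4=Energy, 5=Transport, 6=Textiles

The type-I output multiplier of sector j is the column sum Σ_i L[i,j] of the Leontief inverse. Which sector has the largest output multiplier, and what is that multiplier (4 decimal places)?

Transport (1.9341)

Form M = I − A:
  [  0.93   -0.08   -0.04   -0.08   -0.08   -0.10   -0.05]
  [ -0.08    0.99   -0.10   -0.04   -0.02   -0.03   -0.02]
  [ -0.09   -0.10    0.96   -0.11   -0.06   -0.05   -0.03]
  [ -0.02   -0.03   -0.07    0.94   -0.11   -0.09   -0.01]
  [ -0.05   -0.04   -0.07   -0.07    0.99   -0.11   -0.03]
  [ -0.06   -0.05   -0.08   -0.07   -0.09    0.90   -0.05]
  [ -0.05   -0.06   -0.02   -0.11   -0.11   -0.04    0.96]
Leontief inverse L = M⁻¹:
  [  1.1209    0.1235    0.0959    0.1440    0.1390    0.1689    0.0786]
  [  0.1140    1.0433    0.1306    0.0835    0.0583    0.0719    0.0382]
  [  0.1381    0.1406    1.0935    0.1693    0.1157    0.1143    0.0556]
  [  0.0600    0.0656    0.1144    1.1112    0.1535    0.1465    0.0321]
  [  0.0904    0.0766    0.1126    0.1214    1.0599    0.1629    0.0527]
  [  0.1121    0.0967    0.1348    0.1369    0.1495    1.1698    0.0791]
  [  0.0903    0.0949    0.0676    0.1632    0.1586    0.0999    1.0623]
Total output x = L · d:
  x_0 = 1.1209·22 + 0.1235·6 + 0.0959·15 + 0.1440·38 + 0.1390·46 + 0.1689·53 + 0.0786·51 = 51.6607
  x_1 = 0.1140·22 + 1.0433·6 + 0.1306·15 + 0.0835·38 + 0.0583·46 + 0.0719·53 + 0.0382·51 = 22.3373
  x_2 = 0.1381·22 + 0.1406·6 + 1.0935·15 + 0.1693·38 + 0.1157·46 + 0.1143·53 + 0.0556·51 = 40.9381
  x_3 = 0.0600·22 + 0.0656·6 + 0.1144·15 + 1.1112·38 + 0.1535·46 + 0.1465·53 + 0.0321·51 = 62.1182
  x_4 = 0.0904·22 + 0.0766·6 + 0.1126·15 + 0.1214·38 + 1.0599·46 + 0.1629·53 + 0.0527·51 = 68.8244
  x_5 = 0.1121·22 + 0.0967·6 + 0.1348·15 + 0.1369·38 + 0.1495·46 + 1.1698·53 + 0.0791·51 = 83.1786
  x_6 = 0.0903·22 + 0.0949·6 + 0.0676·15 + 0.1632·38 + 0.1586·46 + 0.0999·53 + 1.0623·51 = 76.5342
Output multipliers (column sums of L):
  Finance: 1.7258
  Construction: 1.6413
  Agriculture: 1.7493
  Electronics: 1.9295
  Energy: 1.8344
  Transport: 1.9341
  Textiles: 1.3986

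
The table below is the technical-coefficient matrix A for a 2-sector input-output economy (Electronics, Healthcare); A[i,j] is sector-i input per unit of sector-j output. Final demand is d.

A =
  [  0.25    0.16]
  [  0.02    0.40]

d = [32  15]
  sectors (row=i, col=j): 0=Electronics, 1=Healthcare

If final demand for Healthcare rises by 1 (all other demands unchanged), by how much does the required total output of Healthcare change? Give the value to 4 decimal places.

Form M = I − A:
  [  0.75   -0.16]
  [ -0.02    0.60]
Leontief inverse L = M⁻¹:
  [  1.3429    0.3581]
  [  0.0448    1.6786]
Total output x = L · d:
  x_0 = 1.3429·32 + 0.3581·15 = 48.3438
  x_1 = 0.0448·32 + 1.6786·15 = 26.6115
Δx_1 = L[1,1] · Δd_1 = 1.6786 · 1 = 1.6786

1.6786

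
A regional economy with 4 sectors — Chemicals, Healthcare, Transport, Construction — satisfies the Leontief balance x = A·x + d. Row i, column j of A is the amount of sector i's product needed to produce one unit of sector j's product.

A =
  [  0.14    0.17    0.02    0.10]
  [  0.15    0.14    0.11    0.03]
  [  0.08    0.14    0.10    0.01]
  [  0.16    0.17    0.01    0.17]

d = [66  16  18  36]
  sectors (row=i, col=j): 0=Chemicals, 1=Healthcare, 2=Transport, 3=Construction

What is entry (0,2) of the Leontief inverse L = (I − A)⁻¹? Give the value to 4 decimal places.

Form M = I − A:
  [  0.86   -0.17   -0.02   -0.10]
  [ -0.15    0.86   -0.11   -0.03]
  [ -0.08   -0.14    0.90   -0.01]
  [ -0.16   -0.17   -0.01    0.83]
Leontief inverse L = M⁻¹:
  [  1.2494    0.2895    0.0650    0.1618]
  [  0.2477    1.2530    0.1595    0.0771]
  [  0.1529    0.2241    1.1424    0.0403]
  [  0.2934    0.3151    0.0590    1.2523]
Total output x = L · d:
  x_0 = 1.2494·66 + 0.2895·16 + 0.0650·18 + 0.1618·36 = 94.0883
  x_1 = 0.2477·66 + 1.2530·16 + 0.1595·18 + 0.0771·36 = 42.0411
  x_2 = 0.1529·66 + 0.2241·16 + 1.1424·18 + 0.0403·36 = 35.6870
  x_3 = 0.2934·66 + 0.3151·16 + 0.0590·18 + 1.2523·36 = 70.5518

L[0,2] = 0.0650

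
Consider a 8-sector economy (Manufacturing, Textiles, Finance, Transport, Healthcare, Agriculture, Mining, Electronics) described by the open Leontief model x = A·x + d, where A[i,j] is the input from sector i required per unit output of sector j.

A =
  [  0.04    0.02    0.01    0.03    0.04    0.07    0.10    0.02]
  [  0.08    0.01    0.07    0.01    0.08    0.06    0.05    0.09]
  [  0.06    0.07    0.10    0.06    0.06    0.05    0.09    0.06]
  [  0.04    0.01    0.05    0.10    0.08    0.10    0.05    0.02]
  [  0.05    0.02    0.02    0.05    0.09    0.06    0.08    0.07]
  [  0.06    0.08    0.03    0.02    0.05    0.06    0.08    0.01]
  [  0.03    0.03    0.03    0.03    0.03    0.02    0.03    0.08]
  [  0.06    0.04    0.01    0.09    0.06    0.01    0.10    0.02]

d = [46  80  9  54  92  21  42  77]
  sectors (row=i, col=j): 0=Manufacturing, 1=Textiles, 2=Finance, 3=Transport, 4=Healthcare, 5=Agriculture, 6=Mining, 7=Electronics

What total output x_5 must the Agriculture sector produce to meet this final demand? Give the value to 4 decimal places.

Form M = I − A:
  [  0.96   -0.02   -0.01   -0.03   -0.04   -0.07   -0.10   -0.02]
  [ -0.08    0.99   -0.07   -0.01   -0.08   -0.06   -0.05   -0.09]
  [ -0.06   -0.07    0.90   -0.06   -0.06   -0.05   -0.09   -0.06]
  [ -0.04   -0.01   -0.05    0.90   -0.08   -0.10   -0.05   -0.02]
  [ -0.05   -0.02   -0.02   -0.05    0.91   -0.06   -0.08   -0.07]
  [ -0.06   -0.08   -0.03   -0.02   -0.05    0.94   -0.08   -0.01]
  [ -0.03   -0.03   -0.03   -0.03   -0.03   -0.02    0.97   -0.08]
  [ -0.06   -0.04   -0.01   -0.09   -0.06   -0.01   -0.10    0.98]
Leontief inverse L = M⁻¹:
  [  1.0656    0.0392    0.0276    0.0528    0.0695    0.0967    0.1355    0.0451]
  [  0.1180    1.0383    0.0956    0.0468    0.1239    0.0966    0.1079    0.1232]
  [  0.1077    0.1030    1.1384    0.1050    0.1156    0.0981    0.1559    0.1055]
  [  0.0777    0.0381    0.0787    1.1383    0.1268    0.1444    0.1037    0.0521]
  [  0.0856    0.0445    0.0431    0.0860    1.1334    0.0969    0.1316    0.1029]
  [  0.0933    0.1019    0.0545    0.0455    0.0877    1.0937    0.1241    0.0431]
  [  0.0543    0.0459    0.0466    0.0552    0.0585    0.0428    1.0648    0.1008]
  [  0.0900    0.0578    0.0324    0.1221    0.0984    0.0456    0.1418    1.0511]
Total output x = L · d:
  x_0 = 1.0656·46 + 0.0392·80 + 0.0276·9 + 0.0528·54 + 0.0695·92 + 0.0967·21 + 0.1355·42 + 0.0451·77 = 72.8441
  x_1 = 0.1180·46 + 1.0383·80 + 0.0956·9 + 0.0468·54 + 0.1239·92 + 0.0966·21 + 0.1079·42 + 0.1232·77 = 119.3197
  x_2 = 0.1077·46 + 0.1030·80 + 1.1384·9 + 0.1050·54 + 0.1156·92 + 0.0981·21 + 0.1559·42 + 0.1055·77 = 56.4708
  x_3 = 0.0777·46 + 0.0381·80 + 0.0787·9 + 1.1383·54 + 0.1268·92 + 0.1444·21 + 0.1037·42 + 0.0521·77 = 91.8640
  x_4 = 0.0856·46 + 0.0445·80 + 0.0431·9 + 0.0860·54 + 1.1334·92 + 0.0969·21 + 0.1316·42 + 0.1029·77 = 132.3007
  x_5 = 0.0933·46 + 0.1019·80 + 0.0545·9 + 0.0455·54 + 0.0877·92 + 1.0937·21 + 0.1241·42 + 0.0431·77 = 54.9522
  x_6 = 0.0543·46 + 0.0459·80 + 0.0466·9 + 0.0552·54 + 0.0585·92 + 0.0428·21 + 1.0648·42 + 0.1008·77 = 68.3370
  x_7 = 0.0900·46 + 0.0578·80 + 0.0324·9 + 0.1221·54 + 0.0984·92 + 0.0456·21 + 0.1418·42 + 1.0511·77 = 112.5481

54.9522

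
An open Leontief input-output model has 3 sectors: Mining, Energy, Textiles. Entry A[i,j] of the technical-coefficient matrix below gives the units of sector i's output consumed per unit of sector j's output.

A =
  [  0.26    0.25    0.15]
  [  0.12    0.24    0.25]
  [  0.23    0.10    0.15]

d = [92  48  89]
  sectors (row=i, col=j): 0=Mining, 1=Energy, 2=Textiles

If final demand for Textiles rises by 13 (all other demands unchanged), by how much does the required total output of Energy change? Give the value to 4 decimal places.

6.7382

Form M = I − A:
  [  0.74   -0.25   -0.15]
  [ -0.12    0.76   -0.25]
  [ -0.23   -0.10    0.85]
Leontief inverse L = M⁻¹:
  [  1.5856    0.5809    0.4507]
  [  0.4073    1.5180    0.5183]
  [  0.4770    0.3358    1.3594]
Total output x = L · d:
  x_0 = 1.5856·92 + 0.5809·48 + 0.4507·89 = 213.8684
  x_1 = 0.4073·92 + 1.5180·48 + 0.5183·89 = 156.4606
  x_2 = 0.4770·92 + 0.3358·48 + 1.3594·89 = 180.9833
Δx_1 = L[1,2] · Δd_2 = 0.5183 · 13 = 6.7382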